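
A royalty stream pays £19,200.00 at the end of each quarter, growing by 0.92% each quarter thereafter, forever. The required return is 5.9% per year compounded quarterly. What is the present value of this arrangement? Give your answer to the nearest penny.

Periodic rate r = 0.059/4 per quarter.
Growing perpetuity (Gordon): PV = PMT₁ / (r − g) = 19,200 / (r − 0.0092) = £3,459,459.46.

£3,459,459.46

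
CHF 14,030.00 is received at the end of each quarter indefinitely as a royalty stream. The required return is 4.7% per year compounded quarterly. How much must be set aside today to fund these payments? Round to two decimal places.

Periodic rate r = 0.047/4 per quarter.
Level perpetuity: PV = PMT / r = 14,030 / (0.047/4) = CHF 1,194,042.55.

CHF 1,194,042.55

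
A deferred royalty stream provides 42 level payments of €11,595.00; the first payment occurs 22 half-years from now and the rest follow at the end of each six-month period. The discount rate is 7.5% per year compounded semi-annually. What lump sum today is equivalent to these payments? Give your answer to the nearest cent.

€112,313.39

Ordinary annuity of 42 payments, first payment at period 22.
Periodic rate r = 0.075/2 per half-year; n is counted in half-years.
The ordinary-annuity PV formula values the stream one period before the first payment (period 21); discount that back 21 periods:
PV₀ = 11,595 × [1 − (1+r)^−42] / r × (1+r)^−21 = €112,313.39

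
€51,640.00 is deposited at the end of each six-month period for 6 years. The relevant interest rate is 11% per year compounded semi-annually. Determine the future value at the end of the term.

This is an ordinary annuity: 12 deposits of €51,640.00 at the end of each six-month period.
Periodic rate r = 0.11/2 per half-year; n is counted in half-years.
FV = PMT × [((1+r)^n − 1)/r] = 51,640 × [(1+r)^12 − 1] / r = €846,151.90

€846,151.90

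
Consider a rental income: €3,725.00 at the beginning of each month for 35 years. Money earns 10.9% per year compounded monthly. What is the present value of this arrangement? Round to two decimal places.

This is an annuity due: 420 payments of €3,725.00 at the beginning of each month.
Periodic rate r = 0.109/12 per month; n is counted in months.
PV = PMT × [(1 − (1+r)^−n)/r] × (1+r) = 3,725 × [1 − (1+r)^−420] / r × (1+r) = €404,538.75

€404,538.75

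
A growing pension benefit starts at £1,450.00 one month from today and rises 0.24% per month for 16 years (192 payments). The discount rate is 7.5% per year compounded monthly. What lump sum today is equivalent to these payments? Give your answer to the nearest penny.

Periodic rate r = 0.075/12 per month; n is counted in months.
Growing ordinary annuity: PV = PMT₁ × [1 − ((1+g)/(1+r))^n] / (r − g) = 1,450 × [1 − ((1+0.0024)/(1+r))^192] / (r − 0.0024) = £196,214.09.

£196,214.09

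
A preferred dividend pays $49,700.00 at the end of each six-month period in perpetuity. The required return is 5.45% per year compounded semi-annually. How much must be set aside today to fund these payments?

Periodic rate r = 0.0545/2 per half-year.
Level perpetuity: PV = PMT / r = 49,700 / (0.0545/2) = $1,823,853.21.

$1,823,853.21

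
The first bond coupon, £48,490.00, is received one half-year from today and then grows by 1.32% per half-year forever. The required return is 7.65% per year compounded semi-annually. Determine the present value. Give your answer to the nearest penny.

£1,935,728.54

Periodic rate r = 0.0765/2 per half-year.
Growing perpetuity (Gordon): PV = PMT₁ / (r − g) = 48,490 / (r − 0.0132) = £1,935,728.54.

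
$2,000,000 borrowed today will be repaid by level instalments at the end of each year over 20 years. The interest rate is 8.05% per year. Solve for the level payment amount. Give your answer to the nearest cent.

$204,462.95

Level ordinary annuity; solve PV = PMT × [(1 − (1+r)^−n)/r] for PMT.
Periodic rate r = 0.0805 per year.
With n = 20: PMT = 2,000,000 / ([(1 − (1+r)^−n)/r]) = $204,462.95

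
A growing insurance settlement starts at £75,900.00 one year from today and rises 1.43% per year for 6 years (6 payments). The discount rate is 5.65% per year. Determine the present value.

Periodic rate r = 0.0565 per year.
Growing ordinary annuity: PV = PMT₁ × [1 − ((1+g)/(1+r))^n] / (r − g) = 75,900 × [1 − ((1+0.0143)/(1+r))^6] / (r − 0.0143) = £390,227.32.

£390,227.32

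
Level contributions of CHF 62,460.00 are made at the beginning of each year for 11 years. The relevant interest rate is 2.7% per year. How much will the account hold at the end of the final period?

This is an annuity due: 11 deposits of CHF 62,460.00 at the beginning of each year.
Periodic rate r = 0.027 per year.
FV = PMT × [((1+r)^n − 1)/r] × (1+r) = 62,460 × [(1+r)^11 − 1] / r × (1+r) = CHF 809,016.74

CHF 809,016.74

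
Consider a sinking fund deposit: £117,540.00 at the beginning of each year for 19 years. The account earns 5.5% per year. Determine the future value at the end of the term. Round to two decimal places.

£3,980,882.10

This is an annuity due: 19 deposits of £117,540.00 at the beginning of each year.
Periodic rate r = 0.055 per year.
FV = PMT × [((1+r)^n − 1)/r] × (1+r) = 117,540 × [(1+r)^19 − 1] / r × (1+r) = £3,980,882.10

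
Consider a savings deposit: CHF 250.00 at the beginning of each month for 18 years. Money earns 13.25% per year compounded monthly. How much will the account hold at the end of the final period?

This is an annuity due: 216 deposits of CHF 250.00 at the beginning of each month.
Periodic rate r = 0.1325/12 per month; n is counted in months.
FV = PMT × [((1+r)^n − 1)/r] × (1+r) = 250 × [(1+r)^216 − 1] / r × (1+r) = CHF 222,460.76

CHF 222,460.76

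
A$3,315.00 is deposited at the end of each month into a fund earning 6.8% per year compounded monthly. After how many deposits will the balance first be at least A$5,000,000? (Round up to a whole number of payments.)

400 payments

Periodic rate r = 0.068/12 per month; n is counted in months.
Ordinary annuity FV: 5,000,000 = 3,315 × [((1+r)^n − 1)/r].
(1+r)^n = 1 + 5,000,000 × r / 3,315, so n = ln(1 + 5,000,000·r/3,315) / ln(1+r) = 399.28.
Round up to a whole number of payments: n = 400.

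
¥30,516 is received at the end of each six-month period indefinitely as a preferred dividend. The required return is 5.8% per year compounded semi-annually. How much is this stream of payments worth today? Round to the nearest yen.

¥1,052,276

Periodic rate r = 0.058/2 per half-year.
Level perpetuity: PV = PMT / r = 30,516 / (0.058/2) = ¥1,052,276.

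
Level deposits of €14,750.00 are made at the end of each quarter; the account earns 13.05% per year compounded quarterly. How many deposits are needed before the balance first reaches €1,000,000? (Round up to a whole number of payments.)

37 payments

Periodic rate r = 0.1305/4 per quarter; n is counted in quarters.
Ordinary annuity FV: 1,000,000 = 14,750 × [((1+r)^n − 1)/r].
(1+r)^n = 1 + 1,000,000 × r / 14,750, so n = ln(1 + 1,000,000·r/14,750) / ln(1+r) = 36.35.
Round up to a whole number of payments: n = 37.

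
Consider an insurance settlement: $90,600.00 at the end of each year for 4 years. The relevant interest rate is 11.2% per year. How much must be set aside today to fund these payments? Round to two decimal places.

$279,885.51

This is an ordinary annuity: 4 payments of $90,600.00 at the end of each year.
Periodic rate r = 0.112 per year.
PV = PMT × [(1 − (1+r)^−n)/r] = 90,600 × [1 − (1+r)^−4] / r = $279,885.51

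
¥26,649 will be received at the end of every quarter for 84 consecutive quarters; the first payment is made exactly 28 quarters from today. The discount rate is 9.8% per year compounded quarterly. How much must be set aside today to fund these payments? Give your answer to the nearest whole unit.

Ordinary annuity of 84 payments, first payment at period 28.
Periodic rate r = 0.098/4 per quarter; n is counted in quarters.
The ordinary-annuity PV formula values the stream one period before the first payment (period 27); discount that back 27 periods:
PV₀ = 26,649 × [1 − (1+r)^−84] / r × (1+r)^−27 = ¥491,760

¥491,760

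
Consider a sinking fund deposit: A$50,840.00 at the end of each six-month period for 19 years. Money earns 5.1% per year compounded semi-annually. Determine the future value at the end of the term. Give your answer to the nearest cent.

This is an ordinary annuity: 38 deposits of A$50,840.00 at the end of each six-month period.
Periodic rate r = 0.051/2 per half-year; n is counted in half-years.
FV = PMT × [((1+r)^n − 1)/r] = 50,840 × [(1+r)^38 − 1] / r = A$3,196,911.06

A$3,196,911.06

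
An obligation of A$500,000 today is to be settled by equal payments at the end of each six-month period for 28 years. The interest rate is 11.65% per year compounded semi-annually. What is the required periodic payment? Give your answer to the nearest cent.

Level ordinary annuity; solve PV = PMT × [(1 − (1+r)^−n)/r] for PMT.
Periodic rate r = 0.1165/2 per half-year; n is counted in half-years.
With n = 56: PMT = 500,000 / ([(1 − (1+r)^−n)/r]) = A$30,401.29

A$30,401.29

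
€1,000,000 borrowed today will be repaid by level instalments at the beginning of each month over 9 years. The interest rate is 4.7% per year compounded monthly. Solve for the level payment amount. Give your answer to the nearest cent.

Level annuity due; solve PV = PMT × [(1 − (1+r)^−n)/r] × (1+r) for PMT.
Periodic rate r = 0.047/12 per month; n is counted in months.
With n = 108: PMT = 1,000,000 / ([(1 − (1+r)^−n)/r] × (1+r)) = €11,328.73

€11,328.73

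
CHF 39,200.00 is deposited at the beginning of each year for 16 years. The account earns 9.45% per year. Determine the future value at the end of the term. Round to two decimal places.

This is an annuity due: 16 deposits of CHF 39,200.00 at the beginning of each year.
Periodic rate r = 0.0945 per year.
FV = PMT × [((1+r)^n − 1)/r] × (1+r) = 39,200 × [(1+r)^16 − 1] / r × (1+r) = CHF 1,471,391.00

CHF 1,471,391.00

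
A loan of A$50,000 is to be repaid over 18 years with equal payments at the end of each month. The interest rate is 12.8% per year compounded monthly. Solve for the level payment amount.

Level ordinary annuity; solve PV = PMT × [(1 − (1+r)^−n)/r] for PMT.
Periodic rate r = 0.128/12 per month; n is counted in months.
With n = 216: PMT = 50,000 / ([(1 − (1+r)^−n)/r]) = A$593.31

A$593.31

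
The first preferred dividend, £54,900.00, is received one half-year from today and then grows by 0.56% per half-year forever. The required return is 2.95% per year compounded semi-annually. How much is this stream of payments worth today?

Periodic rate r = 0.0295/2 per half-year.
Growing perpetuity (Gordon): PV = PMT₁ / (r − g) = 54,900 / (r − 0.0056) = £6,000,000.00.

£6,000,000.00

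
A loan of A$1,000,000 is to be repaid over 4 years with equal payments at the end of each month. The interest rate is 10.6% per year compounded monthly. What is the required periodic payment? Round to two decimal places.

Level ordinary annuity; solve PV = PMT × [(1 − (1+r)^−n)/r] for PMT.
Periodic rate r = 0.106/12 per month; n is counted in months.
With n = 48: PMT = 1,000,000 / ([(1 − (1+r)^−n)/r]) = A$25,651.70

A$25,651.70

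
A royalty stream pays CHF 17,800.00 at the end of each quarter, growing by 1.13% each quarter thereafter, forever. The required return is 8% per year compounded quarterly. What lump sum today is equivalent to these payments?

Periodic rate r = 0.08/4 per quarter.
Growing perpetuity (Gordon): PV = PMT₁ / (r − g) = 17,800 / (r − 0.0113) = CHF 2,045,977.01.

CHF 2,045,977.01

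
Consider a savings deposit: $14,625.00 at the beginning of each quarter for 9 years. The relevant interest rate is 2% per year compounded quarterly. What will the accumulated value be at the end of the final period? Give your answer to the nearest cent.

$578,166.99

This is an annuity due: 36 deposits of $14,625.00 at the beginning of each quarter.
Periodic rate r = 0.02/4 per quarter; n is counted in quarters.
FV = PMT × [((1+r)^n − 1)/r] × (1+r) = 14,625 × [(1+r)^36 − 1] / r × (1+r) = $578,166.99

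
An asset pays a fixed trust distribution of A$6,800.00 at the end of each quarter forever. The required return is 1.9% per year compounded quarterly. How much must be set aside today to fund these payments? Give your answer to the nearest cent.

A$1,431,578.95

Periodic rate r = 0.019/4 per quarter.
Level perpetuity: PV = PMT / r = 6,800 / (0.019/4) = A$1,431,578.95.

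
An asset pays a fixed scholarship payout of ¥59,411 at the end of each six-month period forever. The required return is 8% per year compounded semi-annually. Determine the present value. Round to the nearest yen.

Periodic rate r = 0.08/2 per half-year.
Level perpetuity: PV = PMT / r = 59,411 / (0.08/2) = ¥1,485,275.

¥1,485,275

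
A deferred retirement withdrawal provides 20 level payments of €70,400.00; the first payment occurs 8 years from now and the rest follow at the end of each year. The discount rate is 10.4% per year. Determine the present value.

€291,839.84

Ordinary annuity of 20 payments, first payment at period 8.
Periodic rate r = 0.104 per year.
The ordinary-annuity PV formula values the stream one period before the first payment (period 7); discount that back 7 periods:
PV₀ = 70,400 × [1 − (1+r)^−20] / r × (1+r)^−7 = €291,839.84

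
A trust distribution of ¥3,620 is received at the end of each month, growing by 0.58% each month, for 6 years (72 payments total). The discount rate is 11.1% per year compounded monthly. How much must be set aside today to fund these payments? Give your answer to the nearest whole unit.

¥229,271

Periodic rate r = 0.111/12 per month; n is counted in months.
Growing ordinary annuity: PV = PMT₁ × [1 − ((1+g)/(1+r))^n] / (r − g) = 3,620 × [1 − ((1+0.0058)/(1+r))^72] / (r − 0.0058) = ¥229,271.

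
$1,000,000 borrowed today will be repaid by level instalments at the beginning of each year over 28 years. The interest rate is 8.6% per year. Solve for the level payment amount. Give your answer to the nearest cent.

$87,916.05

Level annuity due; solve PV = PMT × [(1 − (1+r)^−n)/r] × (1+r) for PMT.
Periodic rate r = 0.086 per year.
With n = 28: PMT = 1,000,000 / ([(1 − (1+r)^−n)/r] × (1+r)) = $87,916.05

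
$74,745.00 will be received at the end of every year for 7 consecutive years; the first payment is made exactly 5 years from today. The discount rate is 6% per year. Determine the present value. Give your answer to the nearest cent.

Ordinary annuity of 7 payments, first payment at period 5.
Periodic rate r = 0.06 per year.
The ordinary-annuity PV formula values the stream one period before the first payment (period 4); discount that back 4 periods:
PV₀ = 74,745 × [1 − (1+r)^−7] / r × (1+r)^−4 = $330,505.12

$330,505.12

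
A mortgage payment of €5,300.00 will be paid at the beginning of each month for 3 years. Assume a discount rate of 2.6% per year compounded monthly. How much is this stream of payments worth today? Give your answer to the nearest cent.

€183,754.91

This is an annuity due: 36 payments of €5,300.00 at the beginning of each month.
Periodic rate r = 0.026/12 per month; n is counted in months.
PV = PMT × [(1 − (1+r)^−n)/r] × (1+r) = 5,300 × [1 − (1+r)^−36] / r × (1+r) = €183,754.91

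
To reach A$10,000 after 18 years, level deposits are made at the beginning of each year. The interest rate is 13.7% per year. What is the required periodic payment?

A$132.62

Level annuity due; solve FV = PMT × [((1+r)^n − 1)/r] × (1+r) for PMT.
Periodic rate r = 0.137 per year.
With n = 18: PMT = 10,000 / ([((1+r)^n − 1)/r] × (1+r)) = A$132.62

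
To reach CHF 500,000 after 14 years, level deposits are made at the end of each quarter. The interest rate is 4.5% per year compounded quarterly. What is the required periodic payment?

CHF 6,457.96

Level ordinary annuity; solve FV = PMT × [((1+r)^n − 1)/r] for PMT.
Periodic rate r = 0.045/4 per quarter; n is counted in quarters.
With n = 56: PMT = 500,000 / ([((1+r)^n − 1)/r]) = CHF 6,457.96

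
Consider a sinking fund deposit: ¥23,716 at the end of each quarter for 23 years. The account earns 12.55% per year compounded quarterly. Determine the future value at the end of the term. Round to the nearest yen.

¥12,209,482

This is an ordinary annuity: 92 deposits of ¥23,716 at the end of each quarter.
Periodic rate r = 0.1255/4 per quarter; n is counted in quarters.
FV = PMT × [((1+r)^n − 1)/r] = 23,716 × [(1+r)^92 − 1] / r = ¥12,209,482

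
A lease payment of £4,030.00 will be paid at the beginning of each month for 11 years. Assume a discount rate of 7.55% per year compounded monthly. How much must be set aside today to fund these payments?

This is an annuity due: 132 payments of £4,030.00 at the beginning of each month.
Periodic rate r = 0.0755/12 per month; n is counted in months.
PV = PMT × [(1 − (1+r)^−n)/r] × (1+r) = 4,030 × [1 − (1+r)^−132] / r × (1+r) = £362,908.63

£362,908.63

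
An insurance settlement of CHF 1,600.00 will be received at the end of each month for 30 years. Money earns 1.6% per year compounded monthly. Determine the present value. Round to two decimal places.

CHF 457,222.49

This is an ordinary annuity: 360 payments of CHF 1,600.00 at the end of each month.
Periodic rate r = 0.016/12 per month; n is counted in months.
PV = PMT × [(1 − (1+r)^−n)/r] = 1,600 × [1 − (1+r)^−360] / r = CHF 457,222.49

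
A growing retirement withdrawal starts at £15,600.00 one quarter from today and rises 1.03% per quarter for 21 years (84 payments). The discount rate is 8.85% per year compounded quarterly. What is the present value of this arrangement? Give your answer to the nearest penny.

£822,856.70

Periodic rate r = 0.0885/4 per quarter; n is counted in quarters.
Growing ordinary annuity: PV = PMT₁ × [1 − ((1+g)/(1+r))^n] / (r − g) = 15,600 × [1 − ((1+0.0103)/(1+r))^84] / (r − 0.0103) = £822,856.70.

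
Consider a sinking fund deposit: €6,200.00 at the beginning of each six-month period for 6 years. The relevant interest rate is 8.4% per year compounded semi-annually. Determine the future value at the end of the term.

This is an annuity due: 12 deposits of €6,200.00 at the beginning of each six-month period.
Periodic rate r = 0.084/2 per half-year; n is counted in half-years.
FV = PMT × [((1+r)^n − 1)/r] × (1+r) = 6,200 × [(1+r)^12 − 1] / r × (1+r) = €98,193.84

€98,193.84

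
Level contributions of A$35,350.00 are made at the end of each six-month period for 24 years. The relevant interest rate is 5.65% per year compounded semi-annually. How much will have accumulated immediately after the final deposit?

A$3,514,183.15

This is an ordinary annuity: 48 deposits of A$35,350.00 at the end of each six-month period.
Periodic rate r = 0.0565/2 per half-year; n is counted in half-years.
FV = PMT × [((1+r)^n − 1)/r] = 35,350 × [(1+r)^48 − 1] / r = A$3,514,183.15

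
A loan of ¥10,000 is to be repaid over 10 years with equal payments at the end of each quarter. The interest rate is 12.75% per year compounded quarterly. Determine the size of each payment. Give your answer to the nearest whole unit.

Level ordinary annuity; solve PV = PMT × [(1 − (1+r)^−n)/r] for PMT.
Periodic rate r = 0.1275/4 per quarter; n is counted in quarters.
With n = 40: PMT = 10,000 / ([(1 − (1+r)^−n)/r]) = ¥446

¥446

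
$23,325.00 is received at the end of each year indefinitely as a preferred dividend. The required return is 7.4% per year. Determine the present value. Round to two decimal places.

$315,202.70

Periodic rate r = 0.074 per year.
Level perpetuity: PV = PMT / r = 23,325 / (0.074) = $315,202.70.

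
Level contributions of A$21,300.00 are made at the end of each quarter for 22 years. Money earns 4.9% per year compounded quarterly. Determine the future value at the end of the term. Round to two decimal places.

This is an ordinary annuity: 88 deposits of A$21,300.00 at the end of each quarter.
Periodic rate r = 0.049/4 per quarter; n is counted in quarters.
FV = PMT × [((1+r)^n − 1)/r] = 21,300 × [(1+r)^88 − 1] / r = A$3,337,774.09

A$3,337,774.09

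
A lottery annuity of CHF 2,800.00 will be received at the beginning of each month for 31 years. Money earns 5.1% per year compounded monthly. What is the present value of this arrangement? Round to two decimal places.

CHF 525,024.91

This is an annuity due: 372 payments of CHF 2,800.00 at the beginning of each month.
Periodic rate r = 0.051/12 per month; n is counted in months.
PV = PMT × [(1 − (1+r)^−n)/r] × (1+r) = 2,800 × [1 − (1+r)^−372] / r × (1+r) = CHF 525,024.91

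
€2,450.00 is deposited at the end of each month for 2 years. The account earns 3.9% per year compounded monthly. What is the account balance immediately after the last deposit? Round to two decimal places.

€61,050.93

This is an ordinary annuity: 24 deposits of €2,450.00 at the end of each month.
Periodic rate r = 0.039/12 per month; n is counted in months.
FV = PMT × [((1+r)^n − 1)/r] = 2,450 × [(1+r)^24 − 1] / r = €61,050.93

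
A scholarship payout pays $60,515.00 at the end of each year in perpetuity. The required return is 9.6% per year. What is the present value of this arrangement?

$630,364.58

Periodic rate r = 0.096 per year.
Level perpetuity: PV = PMT / r = 60,515 / (0.096) = $630,364.58.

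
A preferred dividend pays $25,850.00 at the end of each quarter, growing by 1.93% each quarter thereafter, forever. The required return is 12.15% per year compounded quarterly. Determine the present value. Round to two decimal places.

Periodic rate r = 0.1215/4 per quarter.
Growing perpetuity (Gordon): PV = PMT₁ / (r − g) = 25,850 / (r − 0.0193) = $2,334,085.78.

$2,334,085.78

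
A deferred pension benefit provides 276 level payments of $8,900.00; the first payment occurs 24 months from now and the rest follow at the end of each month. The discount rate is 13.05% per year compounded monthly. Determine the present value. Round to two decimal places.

$605,902.87

Ordinary annuity of 276 payments, first payment at period 24.
Periodic rate r = 0.1305/12 per month; n is counted in months.
The ordinary-annuity PV formula values the stream one period before the first payment (period 23); discount that back 23 periods:
PV₀ = 8,900 × [1 − (1+r)^−276] / r × (1+r)^−23 = $605,902.87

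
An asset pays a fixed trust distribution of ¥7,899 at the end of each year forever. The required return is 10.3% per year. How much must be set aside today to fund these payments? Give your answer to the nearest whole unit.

¥76,689

Periodic rate r = 0.103 per year.
Level perpetuity: PV = PMT / r = 7,899 / (0.103) = ¥76,689.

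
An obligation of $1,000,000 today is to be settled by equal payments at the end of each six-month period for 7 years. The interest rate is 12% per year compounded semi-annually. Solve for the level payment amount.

$107,584.91

Level ordinary annuity; solve PV = PMT × [(1 − (1+r)^−n)/r] for PMT.
Periodic rate r = 0.12/2 per half-year; n is counted in half-years.
With n = 14: PMT = 1,000,000 / ([(1 − (1+r)^−n)/r]) = $107,584.91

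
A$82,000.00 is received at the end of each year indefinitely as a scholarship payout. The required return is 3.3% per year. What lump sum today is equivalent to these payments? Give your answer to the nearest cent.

A$2,484,848.48

Periodic rate r = 0.033 per year.
Level perpetuity: PV = PMT / r = 82,000 / (0.033) = A$2,484,848.48.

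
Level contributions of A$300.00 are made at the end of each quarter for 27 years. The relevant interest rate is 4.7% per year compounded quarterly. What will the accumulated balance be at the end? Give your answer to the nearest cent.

A$64,623.21

This is an ordinary annuity: 108 deposits of A$300.00 at the end of each quarter.
Periodic rate r = 0.047/4 per quarter; n is counted in quarters.
FV = PMT × [((1+r)^n − 1)/r] = 300 × [(1+r)^108 − 1] / r = A$64,623.21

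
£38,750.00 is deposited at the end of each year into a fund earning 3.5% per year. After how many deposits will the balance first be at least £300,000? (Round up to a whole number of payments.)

7 payments

Periodic rate r = 0.035 per year.
Ordinary annuity FV: 300,000 = 38,750 × [((1+r)^n − 1)/r].
(1+r)^n = 1 + 300,000 × r / 38,750, so n = ln(1 + 300,000·r/38,750) / ln(1+r) = 6.97.
Round up to a whole number of payments: n = 7.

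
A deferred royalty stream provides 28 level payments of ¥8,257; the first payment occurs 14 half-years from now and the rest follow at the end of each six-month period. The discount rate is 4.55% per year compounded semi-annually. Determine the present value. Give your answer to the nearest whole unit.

¥126,609

Ordinary annuity of 28 payments, first payment at period 14.
Periodic rate r = 0.0455/2 per half-year; n is counted in half-years.
The ordinary-annuity PV formula values the stream one period before the first payment (period 13); discount that back 13 periods:
PV₀ = 8,257 × [1 − (1+r)^−28] / r × (1+r)^−13 = ¥126,609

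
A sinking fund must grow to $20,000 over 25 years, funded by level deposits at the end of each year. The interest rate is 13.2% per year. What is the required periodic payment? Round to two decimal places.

Level ordinary annuity; solve FV = PMT × [((1+r)^n − 1)/r] for PMT.
Periodic rate r = 0.132 per year.
With n = 25: PMT = 20,000 / ([((1+r)^n − 1)/r]) = $124.59

$124.59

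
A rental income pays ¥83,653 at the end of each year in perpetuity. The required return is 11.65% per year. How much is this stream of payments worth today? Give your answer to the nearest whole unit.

Periodic rate r = 0.1165 per year.
Level perpetuity: PV = PMT / r = 83,653 / (0.1165) = ¥718,052.

¥718,052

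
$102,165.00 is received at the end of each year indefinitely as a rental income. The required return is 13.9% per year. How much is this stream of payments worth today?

$735,000.00

Periodic rate r = 0.139 per year.
Level perpetuity: PV = PMT / r = 102,165 / (0.139) = $735,000.00.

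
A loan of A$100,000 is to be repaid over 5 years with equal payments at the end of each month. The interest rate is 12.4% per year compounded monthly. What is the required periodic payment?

A$2,244.71

Level ordinary annuity; solve PV = PMT × [(1 − (1+r)^−n)/r] for PMT.
Periodic rate r = 0.124/12 per month; n is counted in months.
With n = 60: PMT = 100,000 / ([(1 − (1+r)^−n)/r]) = A$2,244.71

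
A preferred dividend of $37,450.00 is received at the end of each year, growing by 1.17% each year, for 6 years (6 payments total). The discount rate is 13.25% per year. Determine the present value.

$152,449.25

Periodic rate r = 0.1325 per year.
Growing ordinary annuity: PV = PMT₁ × [1 − ((1+g)/(1+r))^n] / (r − g) = 37,450 × [1 − ((1+0.0117)/(1+r))^6] / (r − 0.0117) = $152,449.25.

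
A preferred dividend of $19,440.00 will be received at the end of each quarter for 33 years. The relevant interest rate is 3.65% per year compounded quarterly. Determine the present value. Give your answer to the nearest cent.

$1,488,125.72

This is an ordinary annuity: 132 payments of $19,440.00 at the end of each quarter.
Periodic rate r = 0.0365/4 per quarter; n is counted in quarters.
PV = PMT × [(1 − (1+r)^−n)/r] = 19,440 × [1 − (1+r)^−132] / r = $1,488,125.72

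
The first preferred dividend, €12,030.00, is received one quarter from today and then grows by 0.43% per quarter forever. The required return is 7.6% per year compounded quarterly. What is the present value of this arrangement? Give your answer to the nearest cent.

Periodic rate r = 0.076/4 per quarter.
Growing perpetuity (Gordon): PV = PMT₁ / (r − g) = 12,030 / (r − 0.0043) = €818,367.35.

€818,367.35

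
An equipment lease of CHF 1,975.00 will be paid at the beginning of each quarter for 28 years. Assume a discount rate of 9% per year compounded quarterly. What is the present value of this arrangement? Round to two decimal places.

This is an annuity due: 112 payments of CHF 1,975.00 at the beginning of each quarter.
Periodic rate r = 0.09/4 per quarter; n is counted in quarters.
PV = PMT × [(1 − (1+r)^−n)/r] × (1+r) = 1,975 × [1 − (1+r)^−112] / r × (1+r) = CHF 82,326.75

CHF 82,326.75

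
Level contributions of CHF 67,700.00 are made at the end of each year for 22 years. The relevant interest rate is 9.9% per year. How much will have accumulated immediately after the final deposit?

CHF 4,772,517.73

This is an ordinary annuity: 22 deposits of CHF 67,700.00 at the end of each year.
Periodic rate r = 0.099 per year.
FV = PMT × [((1+r)^n − 1)/r] = 67,700 × [(1+r)^22 − 1] / r = CHF 4,772,517.73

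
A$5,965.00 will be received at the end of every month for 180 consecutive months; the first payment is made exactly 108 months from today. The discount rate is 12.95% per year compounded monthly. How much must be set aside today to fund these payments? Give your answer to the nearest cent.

Ordinary annuity of 180 payments, first payment at period 108.
Periodic rate r = 0.1295/12 per month; n is counted in months.
The ordinary-annuity PV formula values the stream one period before the first payment (period 107); discount that back 107 periods:
PV₀ = 5,965 × [1 − (1+r)^−180] / r × (1+r)^−107 = A$149,889.11

A$149,889.11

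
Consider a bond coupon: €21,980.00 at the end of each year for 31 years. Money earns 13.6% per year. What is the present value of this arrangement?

This is an ordinary annuity: 31 payments of €21,980.00 at the end of each year.
Periodic rate r = 0.136 per year.
PV = PMT × [(1 − (1+r)^−n)/r] = 21,980 × [1 − (1+r)^−31] / r = €158,514.80

€158,514.80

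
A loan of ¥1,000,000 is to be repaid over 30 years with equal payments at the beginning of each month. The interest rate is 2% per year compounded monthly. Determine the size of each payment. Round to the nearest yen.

¥3,690

Level annuity due; solve PV = PMT × [(1 − (1+r)^−n)/r] × (1+r) for PMT.
Periodic rate r = 0.02/12 per month; n is counted in months.
With n = 360: PMT = 1,000,000 / ([(1 − (1+r)^−n)/r] × (1+r)) = ¥3,690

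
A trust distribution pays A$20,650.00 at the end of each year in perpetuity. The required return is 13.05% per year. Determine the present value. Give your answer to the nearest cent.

A$158,237.55

Periodic rate r = 0.1305 per year.
Level perpetuity: PV = PMT / r = 20,650 / (0.1305) = A$158,237.55.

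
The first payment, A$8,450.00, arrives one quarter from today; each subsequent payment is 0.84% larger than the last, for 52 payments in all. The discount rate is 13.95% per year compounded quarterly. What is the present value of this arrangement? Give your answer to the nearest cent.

A$236,230.24

Periodic rate r = 0.1395/4 per quarter; n is counted in quarters.
Growing ordinary annuity: PV = PMT₁ × [1 − ((1+g)/(1+r))^n] / (r − g) = 8,450 × [1 − ((1+0.0084)/(1+r))^52] / (r − 0.0084) = A$236,230.24.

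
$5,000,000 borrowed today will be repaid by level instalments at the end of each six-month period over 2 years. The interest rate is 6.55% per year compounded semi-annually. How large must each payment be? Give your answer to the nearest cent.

$1,353,992.29

Level ordinary annuity; solve PV = PMT × [(1 − (1+r)^−n)/r] for PMT.
Periodic rate r = 0.0655/2 per half-year; n is counted in half-years.
With n = 4: PMT = 5,000,000 / ([(1 − (1+r)^−n)/r]) = $1,353,992.29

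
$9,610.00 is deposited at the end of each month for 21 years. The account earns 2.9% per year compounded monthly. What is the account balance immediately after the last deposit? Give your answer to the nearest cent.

$3,329,334.47

This is an ordinary annuity: 252 deposits of $9,610.00 at the end of each month.
Periodic rate r = 0.029/12 per month; n is counted in months.
FV = PMT × [((1+r)^n − 1)/r] = 9,610 × [(1+r)^252 − 1] / r = $3,329,334.47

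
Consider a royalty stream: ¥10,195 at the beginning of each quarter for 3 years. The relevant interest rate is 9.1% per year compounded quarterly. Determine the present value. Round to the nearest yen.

¥108,429

This is an annuity due: 12 payments of ¥10,195 at the beginning of each quarter.
Periodic rate r = 0.091/4 per quarter; n is counted in quarters.
PV = PMT × [(1 − (1+r)^−n)/r] × (1+r) = 10,195 × [1 − (1+r)^−12] / r × (1+r) = ¥108,429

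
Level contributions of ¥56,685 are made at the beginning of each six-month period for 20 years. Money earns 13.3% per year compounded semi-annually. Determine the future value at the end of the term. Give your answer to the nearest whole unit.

This is an annuity due: 40 deposits of ¥56,685 at the beginning of each six-month period.
Periodic rate r = 0.133/2 per half-year; n is counted in half-years.
FV = PMT × [((1+r)^n − 1)/r] × (1+r) = 56,685 × [(1+r)^40 − 1] / r × (1+r) = ¥11,031,938

¥11,031,938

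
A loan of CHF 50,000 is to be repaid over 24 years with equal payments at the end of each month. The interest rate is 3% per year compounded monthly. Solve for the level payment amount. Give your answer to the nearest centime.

Level ordinary annuity; solve PV = PMT × [(1 − (1+r)^−n)/r] for PMT.
Periodic rate r = 0.03/12 per month; n is counted in months.
With n = 288: PMT = 50,000 / ([(1 − (1+r)^−n)/r]) = CHF 243.75

CHF 243.75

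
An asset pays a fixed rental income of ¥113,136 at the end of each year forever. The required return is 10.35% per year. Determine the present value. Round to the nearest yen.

Periodic rate r = 0.1035 per year.
Level perpetuity: PV = PMT / r = 113,136 / (0.1035) = ¥1,093,101.

¥1,093,101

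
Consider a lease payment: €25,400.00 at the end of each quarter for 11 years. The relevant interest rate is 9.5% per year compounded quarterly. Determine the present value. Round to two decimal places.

€688,725.49

This is an ordinary annuity: 44 payments of €25,400.00 at the end of each quarter.
Periodic rate r = 0.095/4 per quarter; n is counted in quarters.
PV = PMT × [(1 − (1+r)^−n)/r] = 25,400 × [1 − (1+r)^−44] / r = €688,725.49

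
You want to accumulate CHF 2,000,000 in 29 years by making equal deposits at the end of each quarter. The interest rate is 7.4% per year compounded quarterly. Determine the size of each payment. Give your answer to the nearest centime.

CHF 5,010.46

Level ordinary annuity; solve FV = PMT × [((1+r)^n − 1)/r] for PMT.
Periodic rate r = 0.074/4 per quarter; n is counted in quarters.
With n = 116: PMT = 2,000,000 / ([((1+r)^n − 1)/r]) = CHF 5,010.46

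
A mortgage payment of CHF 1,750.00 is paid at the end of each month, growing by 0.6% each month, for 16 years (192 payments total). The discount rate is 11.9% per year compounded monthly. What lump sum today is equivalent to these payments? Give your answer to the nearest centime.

CHF 234,918.65

Periodic rate r = 0.119/12 per month; n is counted in months.
Growing ordinary annuity: PV = PMT₁ × [1 − ((1+g)/(1+r))^n] / (r − g) = 1,750 × [1 − ((1+0.006)/(1+r))^192] / (r − 0.006) = CHF 234,918.65.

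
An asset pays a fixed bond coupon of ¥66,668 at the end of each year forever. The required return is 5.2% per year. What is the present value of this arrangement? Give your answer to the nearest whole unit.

Periodic rate r = 0.052 per year.
Level perpetuity: PV = PMT / r = 66,668 / (0.052) = ¥1,282,077.

¥1,282,077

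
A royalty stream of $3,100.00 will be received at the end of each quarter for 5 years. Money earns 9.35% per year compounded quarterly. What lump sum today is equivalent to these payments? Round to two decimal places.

$49,076.56

This is an ordinary annuity: 20 payments of $3,100.00 at the end of each quarter.
Periodic rate r = 0.0935/4 per quarter; n is counted in quarters.
PV = PMT × [(1 − (1+r)^−n)/r] = 3,100 × [1 − (1+r)^−20] / r = $49,076.56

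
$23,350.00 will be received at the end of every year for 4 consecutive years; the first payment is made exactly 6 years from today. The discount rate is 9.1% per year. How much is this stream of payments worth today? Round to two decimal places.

$48,833.52

Ordinary annuity of 4 payments, first payment at period 6.
Periodic rate r = 0.091 per year.
The ordinary-annuity PV formula values the stream one period before the first payment (period 5); discount that back 5 periods:
PV₀ = 23,350 × [1 − (1+r)^−4] / r × (1+r)^−5 = $48,833.52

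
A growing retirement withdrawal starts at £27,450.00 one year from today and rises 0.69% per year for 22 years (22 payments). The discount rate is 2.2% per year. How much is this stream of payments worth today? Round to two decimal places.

£507,657.87

Periodic rate r = 0.022 per year.
Growing ordinary annuity: PV = PMT₁ × [1 − ((1+g)/(1+r))^n] / (r − g) = 27,450 × [1 − ((1+0.0069)/(1+r))^22] / (r − 0.0069) = £507,657.87.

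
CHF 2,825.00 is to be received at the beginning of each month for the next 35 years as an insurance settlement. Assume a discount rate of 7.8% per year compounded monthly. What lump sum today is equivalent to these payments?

This is an annuity due: 420 payments of CHF 2,825.00 at the beginning of each month.
Periodic rate r = 0.078/12 per month; n is counted in months.
PV = PMT × [(1 − (1+r)^−n)/r] × (1+r) = 2,825 × [1 − (1+r)^−420] / r × (1+r) = CHF 408,657.68

CHF 408,657.68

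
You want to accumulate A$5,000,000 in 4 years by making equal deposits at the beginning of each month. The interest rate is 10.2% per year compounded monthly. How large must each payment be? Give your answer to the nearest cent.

A$84,079.03

Level annuity due; solve FV = PMT × [((1+r)^n − 1)/r] × (1+r) for PMT.
Periodic rate r = 0.102/12 per month; n is counted in months.
With n = 48: PMT = 5,000,000 / ([((1+r)^n − 1)/r] × (1+r)) = A$84,079.03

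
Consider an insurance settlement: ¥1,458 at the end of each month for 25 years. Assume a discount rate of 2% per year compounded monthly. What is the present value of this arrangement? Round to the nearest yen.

¥343,986

This is an ordinary annuity: 300 payments of ¥1,458 at the end of each month.
Periodic rate r = 0.02/12 per month; n is counted in months.
PV = PMT × [(1 − (1+r)^−n)/r] = 1,458 × [1 − (1+r)^−300] / r = ¥343,986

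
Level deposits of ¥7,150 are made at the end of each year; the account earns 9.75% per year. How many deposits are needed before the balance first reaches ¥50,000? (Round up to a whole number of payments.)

Periodic rate r = 0.0975 per year.
Ordinary annuity FV: 50,000 = 7,150 × [((1+r)^n − 1)/r].
(1+r)^n = 1 + 50,000 × r / 7,150, so n = ln(1 + 50,000·r/7,150) / ln(1+r) = 5.59.
Round up to a whole number of payments: n = 6.

6 payments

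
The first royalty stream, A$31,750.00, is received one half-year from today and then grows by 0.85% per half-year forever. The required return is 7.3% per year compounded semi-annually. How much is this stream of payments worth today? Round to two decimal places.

Periodic rate r = 0.073/2 per half-year.
Growing perpetuity (Gordon): PV = PMT₁ / (r − g) = 31,750 / (r − 0.0085) = A$1,133,928.57.

A$1,133,928.57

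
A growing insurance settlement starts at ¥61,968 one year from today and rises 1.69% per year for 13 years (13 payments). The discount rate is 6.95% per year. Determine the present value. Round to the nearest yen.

¥566,525

Periodic rate r = 0.0695 per year.
Growing ordinary annuity: PV = PMT₁ × [1 − ((1+g)/(1+r))^n] / (r − g) = 61,968 × [1 − ((1+0.0169)/(1+r))^13] / (r − 0.0169) = ¥566,525.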